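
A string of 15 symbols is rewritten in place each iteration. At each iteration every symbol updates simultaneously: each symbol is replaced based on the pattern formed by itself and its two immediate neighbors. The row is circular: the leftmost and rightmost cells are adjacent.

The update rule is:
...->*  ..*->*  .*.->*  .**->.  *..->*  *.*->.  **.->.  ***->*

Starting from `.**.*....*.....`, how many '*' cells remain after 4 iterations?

iteration 1: *...***********
iteration 2: .***.**********
iteration 3: ..*...********.
iteration 4: ******.******.*
count of *: 13

13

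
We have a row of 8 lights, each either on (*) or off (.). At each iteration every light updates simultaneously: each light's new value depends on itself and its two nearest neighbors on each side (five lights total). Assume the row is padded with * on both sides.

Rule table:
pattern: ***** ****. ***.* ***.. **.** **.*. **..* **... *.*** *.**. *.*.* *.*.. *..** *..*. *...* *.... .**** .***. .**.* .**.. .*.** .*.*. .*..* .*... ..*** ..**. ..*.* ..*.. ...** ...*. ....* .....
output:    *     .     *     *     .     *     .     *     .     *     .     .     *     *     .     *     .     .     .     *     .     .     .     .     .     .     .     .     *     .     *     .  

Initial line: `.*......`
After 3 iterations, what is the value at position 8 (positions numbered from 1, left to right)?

*..*..**
*.*..*..
**..*..*
position 8 holds *

*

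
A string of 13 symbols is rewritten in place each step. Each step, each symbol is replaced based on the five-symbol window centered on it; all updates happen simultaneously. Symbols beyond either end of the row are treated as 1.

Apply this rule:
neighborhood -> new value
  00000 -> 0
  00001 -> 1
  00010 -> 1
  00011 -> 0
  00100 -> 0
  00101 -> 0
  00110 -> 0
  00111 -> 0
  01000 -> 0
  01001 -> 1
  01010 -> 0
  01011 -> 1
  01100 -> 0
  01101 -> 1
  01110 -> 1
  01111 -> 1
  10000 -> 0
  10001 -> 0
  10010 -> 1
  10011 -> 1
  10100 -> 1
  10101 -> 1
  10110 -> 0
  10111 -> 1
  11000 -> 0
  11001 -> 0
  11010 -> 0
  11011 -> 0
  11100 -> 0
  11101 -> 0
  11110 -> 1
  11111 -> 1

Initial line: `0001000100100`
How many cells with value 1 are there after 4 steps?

step 1: 0010001011011
step 2: 0100010101011
step 3: 0100100101111
step 4: 0111011011111
count of 1: 10

10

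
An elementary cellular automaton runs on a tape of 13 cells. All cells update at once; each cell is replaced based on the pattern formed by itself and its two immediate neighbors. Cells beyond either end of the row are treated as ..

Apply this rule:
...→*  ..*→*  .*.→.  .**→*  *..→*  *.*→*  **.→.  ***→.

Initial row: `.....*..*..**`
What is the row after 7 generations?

generation 1: *****.**.***.
generation 2: *....**.**..*
generation 3: .*****.**.**.
generation 4: **....**.**.*
generation 5: *.*****.**.*.
generation 6: .**....**.*.*
generation 7: **.*****.*.*.

**.*****.*.*.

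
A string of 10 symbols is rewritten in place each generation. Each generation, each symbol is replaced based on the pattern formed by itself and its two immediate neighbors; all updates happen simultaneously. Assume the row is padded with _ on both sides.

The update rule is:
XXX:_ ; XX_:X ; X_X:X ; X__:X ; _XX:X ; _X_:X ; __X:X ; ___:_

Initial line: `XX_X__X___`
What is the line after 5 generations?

XXXXXXXX__
X______XX_
XX____XXXX
XXX__XX__X
X_XXXXXXXX

X_XXXXXXXX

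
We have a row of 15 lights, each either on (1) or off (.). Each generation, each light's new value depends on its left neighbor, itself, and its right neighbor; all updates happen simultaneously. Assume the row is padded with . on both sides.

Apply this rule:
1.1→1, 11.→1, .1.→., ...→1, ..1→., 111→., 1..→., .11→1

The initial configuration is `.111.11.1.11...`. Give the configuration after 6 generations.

....1111..1..11

generation 1: .1.11111.111.11
generation 2: ..11...111.1111
generation 3: 1.11.1.1.111..1
generation 4: .1111.1.11.1...
generation 5: .1..11.1111..11
generation 6: ....1111..1..11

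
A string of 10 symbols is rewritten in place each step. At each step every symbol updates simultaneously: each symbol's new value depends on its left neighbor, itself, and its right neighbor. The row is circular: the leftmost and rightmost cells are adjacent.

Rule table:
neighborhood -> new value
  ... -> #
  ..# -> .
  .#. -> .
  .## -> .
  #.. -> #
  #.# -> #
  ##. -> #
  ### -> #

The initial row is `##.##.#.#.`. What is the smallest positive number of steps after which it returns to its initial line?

10

.##.##.#.#
#.##.##.#.
.#.##.##.#
#.#.##.##.
.#.#.##.##
#.#.#.##.#
##.#.#.##.
.##.#.#.##
#.##.#.#.#
##.##.#.#.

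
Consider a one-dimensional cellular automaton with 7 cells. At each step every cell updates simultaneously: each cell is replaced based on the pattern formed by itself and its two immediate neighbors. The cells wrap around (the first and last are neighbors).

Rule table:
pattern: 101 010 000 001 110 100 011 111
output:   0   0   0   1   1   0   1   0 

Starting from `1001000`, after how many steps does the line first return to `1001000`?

0010001
0100010
1000100
0001001
0010010
0100100
1001000

7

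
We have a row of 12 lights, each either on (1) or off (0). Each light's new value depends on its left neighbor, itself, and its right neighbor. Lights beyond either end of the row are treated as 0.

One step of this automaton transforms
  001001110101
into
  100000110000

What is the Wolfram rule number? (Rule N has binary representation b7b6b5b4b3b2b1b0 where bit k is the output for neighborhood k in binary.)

position 6: 111 → 1  (bit 7 = 1)
position 7: 110 → 1  (bit 6 = 1)
position 8: 101 → 0  (bit 5 = 0)
position 3: 100 → 0  (bit 4 = 0)
position 5: 011 → 0  (bit 3 = 0)
position 2: 010 → 0  (bit 2 = 0)
position 1: 001 → 0  (bit 1 = 0)
position 0: 000 → 1  (bit 0 = 1)
bits b7..b0 = 11000001 = 193

193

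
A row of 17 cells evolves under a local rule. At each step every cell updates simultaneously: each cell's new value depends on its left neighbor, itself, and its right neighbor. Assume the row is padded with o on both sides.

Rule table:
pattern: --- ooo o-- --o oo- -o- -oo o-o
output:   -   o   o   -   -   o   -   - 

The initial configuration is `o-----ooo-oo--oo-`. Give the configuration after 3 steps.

---o-----o----o--

-o-----o----o----
-oo----oo---oo---
---o-----o----o--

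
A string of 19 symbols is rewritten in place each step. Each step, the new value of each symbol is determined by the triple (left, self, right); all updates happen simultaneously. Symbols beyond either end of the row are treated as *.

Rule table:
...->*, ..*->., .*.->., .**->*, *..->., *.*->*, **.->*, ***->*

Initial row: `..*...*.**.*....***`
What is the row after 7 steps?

....*..****..**.***
.**....****..******
***.**.****..******
***********..******
***********..******  (fixed point — unchanged through step 7)

***********..******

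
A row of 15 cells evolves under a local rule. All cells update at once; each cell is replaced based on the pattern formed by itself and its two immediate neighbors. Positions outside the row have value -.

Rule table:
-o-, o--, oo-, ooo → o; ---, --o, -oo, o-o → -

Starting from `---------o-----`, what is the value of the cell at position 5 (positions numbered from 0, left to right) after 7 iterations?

---------oo----
----------oo---
-----------oo--
------------oo-
-------------oo
--------------o
--------------o
position 5 holds -

-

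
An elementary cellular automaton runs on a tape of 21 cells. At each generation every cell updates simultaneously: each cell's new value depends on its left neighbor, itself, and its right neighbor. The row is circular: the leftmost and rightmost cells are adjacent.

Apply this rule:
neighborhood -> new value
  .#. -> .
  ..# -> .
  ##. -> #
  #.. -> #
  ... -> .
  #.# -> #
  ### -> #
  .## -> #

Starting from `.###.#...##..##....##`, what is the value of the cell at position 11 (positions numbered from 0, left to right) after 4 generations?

#####.#..###.###...##
######.#.########..##
#######.##########.##
#####################
position 11 holds #

#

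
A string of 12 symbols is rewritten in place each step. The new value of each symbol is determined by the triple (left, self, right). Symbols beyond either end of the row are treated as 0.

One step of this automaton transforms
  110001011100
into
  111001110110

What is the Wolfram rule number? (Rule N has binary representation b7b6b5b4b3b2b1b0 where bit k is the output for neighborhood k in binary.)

position 8: 111 → 0  (bit 7 = 0)
position 1: 110 → 1  (bit 6 = 1)
position 6: 101 → 1  (bit 5 = 1)
position 2: 100 → 1  (bit 4 = 1)
position 0: 011 → 1  (bit 3 = 1)
position 5: 010 → 1  (bit 2 = 1)
position 4: 001 → 0  (bit 1 = 0)
position 3: 000 → 0  (bit 0 = 0)
bits b7..b0 = 01111100 = 124

124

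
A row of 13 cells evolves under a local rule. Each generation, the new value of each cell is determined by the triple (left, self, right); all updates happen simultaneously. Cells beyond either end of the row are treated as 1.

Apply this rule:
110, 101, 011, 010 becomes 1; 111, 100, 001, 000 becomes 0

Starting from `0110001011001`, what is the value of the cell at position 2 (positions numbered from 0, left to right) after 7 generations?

1

1110001111001
0010001001001
0010001001001  (fixed point — unchanged through generation 7)
position 2 holds 1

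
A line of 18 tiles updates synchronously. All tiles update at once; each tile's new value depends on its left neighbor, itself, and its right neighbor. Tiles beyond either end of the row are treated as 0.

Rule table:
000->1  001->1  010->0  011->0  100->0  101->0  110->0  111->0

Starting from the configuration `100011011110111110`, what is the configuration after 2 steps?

110001111111111111

001100000000000000
110001111111111111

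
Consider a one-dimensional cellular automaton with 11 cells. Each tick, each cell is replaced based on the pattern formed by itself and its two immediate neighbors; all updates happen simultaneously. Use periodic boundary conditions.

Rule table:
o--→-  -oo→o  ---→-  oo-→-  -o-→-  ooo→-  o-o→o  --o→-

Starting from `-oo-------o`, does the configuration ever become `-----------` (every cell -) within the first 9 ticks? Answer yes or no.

yes

oo---------
o----------
-----------
all cells are - at tick 3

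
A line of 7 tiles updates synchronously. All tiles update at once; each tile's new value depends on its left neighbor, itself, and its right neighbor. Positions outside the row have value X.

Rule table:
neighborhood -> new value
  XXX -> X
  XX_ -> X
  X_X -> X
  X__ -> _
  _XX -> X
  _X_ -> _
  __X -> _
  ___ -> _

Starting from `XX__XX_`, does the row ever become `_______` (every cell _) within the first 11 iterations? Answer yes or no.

no

iteration 1: XX__XXX
iteration 2: XX__XXX  (fixed point — unchanged through iteration 11)
iteration 11 is XX__XXX, still not uniform _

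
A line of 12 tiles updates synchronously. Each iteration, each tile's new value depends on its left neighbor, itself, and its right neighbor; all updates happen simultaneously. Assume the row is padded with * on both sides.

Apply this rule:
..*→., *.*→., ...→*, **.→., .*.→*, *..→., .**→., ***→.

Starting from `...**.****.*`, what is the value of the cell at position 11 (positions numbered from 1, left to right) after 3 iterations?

iteration 1: .*..........
iteration 2: .*.********.
iteration 3: .*..........
position 11 holds .

.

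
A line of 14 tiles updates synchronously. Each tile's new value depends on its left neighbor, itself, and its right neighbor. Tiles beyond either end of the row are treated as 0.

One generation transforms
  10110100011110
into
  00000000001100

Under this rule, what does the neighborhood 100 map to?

0

At position 6 the neighborhood is 100; the next row has 0 there.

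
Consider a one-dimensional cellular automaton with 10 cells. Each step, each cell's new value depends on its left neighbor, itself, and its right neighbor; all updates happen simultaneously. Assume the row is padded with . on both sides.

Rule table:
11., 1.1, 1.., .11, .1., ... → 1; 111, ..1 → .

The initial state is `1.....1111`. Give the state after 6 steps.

1.11.1...1

11111.1..1
1...1111.1
111.1..111
1.1111.1.1
111..11111
1.11.1...1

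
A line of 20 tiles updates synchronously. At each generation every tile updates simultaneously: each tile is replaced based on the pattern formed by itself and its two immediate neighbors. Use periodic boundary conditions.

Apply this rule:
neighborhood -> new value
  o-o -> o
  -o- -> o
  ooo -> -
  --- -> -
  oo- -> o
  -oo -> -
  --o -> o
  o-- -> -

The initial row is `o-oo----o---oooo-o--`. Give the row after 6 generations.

-o-oo--oo--o-o-----o

generation 1: oo-o---oo--o---ooo-o
generation 2: -ooo--o-o-oo--o--oo-
generation 3: o--o-ooooo-o-oo-o-o-
generation 4: o-ooo----oooo-oooooo
generation 5: oo--o---o---oo------
generation 6: -o-oo--oo--o-o-----o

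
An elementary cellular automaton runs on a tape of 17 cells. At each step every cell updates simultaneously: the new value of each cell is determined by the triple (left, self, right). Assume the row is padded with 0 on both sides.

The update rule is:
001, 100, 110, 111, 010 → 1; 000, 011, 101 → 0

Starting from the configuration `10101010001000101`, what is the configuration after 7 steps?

10101011011101101
10101001001100101
10101111110111101
10100111110011101
10111011111101101
10011001111100101
11101110111111101

11101110111111101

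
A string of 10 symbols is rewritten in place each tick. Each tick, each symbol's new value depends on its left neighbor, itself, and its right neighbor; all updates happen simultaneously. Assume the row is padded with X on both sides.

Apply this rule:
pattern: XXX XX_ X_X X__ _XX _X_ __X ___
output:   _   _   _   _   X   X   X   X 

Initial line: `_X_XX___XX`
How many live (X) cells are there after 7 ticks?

5

_X_X__XXX_
_X_X_XX___
_X_X_X__XX
_X_X_X_XX_
_X_X_X_X__
_X_X_X_X_X
_X_X_X_X_X
count of X: 5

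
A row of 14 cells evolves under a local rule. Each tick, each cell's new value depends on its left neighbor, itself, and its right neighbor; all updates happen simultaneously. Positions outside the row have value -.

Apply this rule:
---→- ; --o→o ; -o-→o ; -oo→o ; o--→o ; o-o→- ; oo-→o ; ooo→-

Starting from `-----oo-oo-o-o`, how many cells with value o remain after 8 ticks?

8

----ooo-oo-o-o
---oo-o-oo-o-o
--ooo-o-oo-o-o
-oo-o-o-oo-o-o
ooo-o-o-oo-o-o
o-o-o-o-oo-o-o
o-o-o-o-oo-o-o  (fixed point — unchanged through tick 8)
count of o: 8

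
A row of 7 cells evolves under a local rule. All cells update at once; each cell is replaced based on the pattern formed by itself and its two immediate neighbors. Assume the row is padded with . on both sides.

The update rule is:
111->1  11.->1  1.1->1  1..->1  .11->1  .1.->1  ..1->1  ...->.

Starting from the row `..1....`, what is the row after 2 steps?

11111..

step 1: .111...
step 2: 11111..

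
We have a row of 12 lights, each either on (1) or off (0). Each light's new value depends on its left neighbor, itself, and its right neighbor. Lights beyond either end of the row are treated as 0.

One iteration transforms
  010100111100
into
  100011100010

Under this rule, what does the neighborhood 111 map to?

0

At position 7 the neighborhood is 111; the next row has 0 there.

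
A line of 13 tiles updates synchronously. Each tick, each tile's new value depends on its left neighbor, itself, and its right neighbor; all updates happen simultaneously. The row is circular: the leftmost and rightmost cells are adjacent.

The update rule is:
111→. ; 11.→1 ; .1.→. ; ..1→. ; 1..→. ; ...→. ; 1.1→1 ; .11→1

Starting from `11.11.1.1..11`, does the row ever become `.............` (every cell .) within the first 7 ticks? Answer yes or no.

.11111.1...1.
.1...11......
.....11......
.....11......  (fixed point — unchanged through tick 7)
tick 7 is .....11......, still not uniform .

no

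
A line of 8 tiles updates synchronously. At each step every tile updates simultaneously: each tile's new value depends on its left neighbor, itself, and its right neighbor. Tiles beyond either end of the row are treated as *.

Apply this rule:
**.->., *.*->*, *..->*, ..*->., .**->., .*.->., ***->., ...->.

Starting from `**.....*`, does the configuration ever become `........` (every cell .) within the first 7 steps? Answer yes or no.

..*.....
*..*....
.*..*...
*.*..*..
.*.*..*.
*.*.*..*
.*.*.*..
step 7 is .*.*.*.., still not uniform .

no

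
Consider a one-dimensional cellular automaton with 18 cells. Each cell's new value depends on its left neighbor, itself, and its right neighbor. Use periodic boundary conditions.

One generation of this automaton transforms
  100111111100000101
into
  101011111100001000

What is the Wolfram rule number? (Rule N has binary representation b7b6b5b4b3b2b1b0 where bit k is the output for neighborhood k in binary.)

194

position 4: 111 → 1  (bit 7 = 1)
position 0: 110 → 1  (bit 6 = 1)
position 16: 101 → 0  (bit 5 = 0)
position 1: 100 → 0  (bit 4 = 0)
position 3: 011 → 0  (bit 3 = 0)
position 15: 010 → 0  (bit 2 = 0)
position 2: 001 → 1  (bit 1 = 1)
position 11: 000 → 0  (bit 0 = 0)
bits b7..b0 = 11000010 = 194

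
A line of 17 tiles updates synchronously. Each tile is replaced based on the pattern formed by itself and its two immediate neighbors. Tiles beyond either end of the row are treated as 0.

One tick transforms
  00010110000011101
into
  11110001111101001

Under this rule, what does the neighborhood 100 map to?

1

At position 7 the neighborhood is 100; the next row has 1 there.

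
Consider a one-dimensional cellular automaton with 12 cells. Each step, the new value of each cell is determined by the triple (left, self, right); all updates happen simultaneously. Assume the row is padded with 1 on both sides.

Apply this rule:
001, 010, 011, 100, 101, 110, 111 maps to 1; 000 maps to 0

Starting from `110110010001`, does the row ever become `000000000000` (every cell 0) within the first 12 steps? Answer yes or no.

111111111011
111111111111
111111111111  (fixed point — unchanged through step 12)
step 12 is 111111111111, still not uniform 0

no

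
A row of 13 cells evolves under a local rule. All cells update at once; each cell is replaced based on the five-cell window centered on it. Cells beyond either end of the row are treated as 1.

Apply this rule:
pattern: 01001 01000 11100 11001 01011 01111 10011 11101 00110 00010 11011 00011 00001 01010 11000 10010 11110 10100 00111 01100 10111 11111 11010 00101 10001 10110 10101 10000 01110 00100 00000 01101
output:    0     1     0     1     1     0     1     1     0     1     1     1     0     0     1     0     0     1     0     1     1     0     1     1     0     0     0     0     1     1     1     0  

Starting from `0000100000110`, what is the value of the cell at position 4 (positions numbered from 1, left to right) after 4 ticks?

1001110101001
0110111001010
1001110101001  (repeats tick 1; period 2)
tick 4: 0110111001010
position 4 holds 0

0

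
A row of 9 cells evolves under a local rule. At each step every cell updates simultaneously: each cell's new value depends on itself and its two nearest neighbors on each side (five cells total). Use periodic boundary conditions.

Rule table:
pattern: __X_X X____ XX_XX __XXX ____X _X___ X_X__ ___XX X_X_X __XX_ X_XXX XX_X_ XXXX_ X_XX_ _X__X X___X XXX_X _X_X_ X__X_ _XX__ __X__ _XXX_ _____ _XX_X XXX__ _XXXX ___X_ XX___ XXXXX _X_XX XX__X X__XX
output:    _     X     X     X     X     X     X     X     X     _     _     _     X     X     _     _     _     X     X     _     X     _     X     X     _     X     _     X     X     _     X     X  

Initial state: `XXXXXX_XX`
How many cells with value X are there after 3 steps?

XXXXX_X_X
XXXX__X__
XXX_XXX_X
count of X: 7

7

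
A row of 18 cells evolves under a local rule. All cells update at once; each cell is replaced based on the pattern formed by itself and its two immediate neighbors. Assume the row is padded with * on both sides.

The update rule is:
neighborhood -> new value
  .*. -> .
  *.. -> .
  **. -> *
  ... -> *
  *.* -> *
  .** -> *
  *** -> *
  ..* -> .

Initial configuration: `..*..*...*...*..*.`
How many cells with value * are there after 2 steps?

10

step 1: .......*...*.....*
step 2: .*****...*...***.*
count of *: 10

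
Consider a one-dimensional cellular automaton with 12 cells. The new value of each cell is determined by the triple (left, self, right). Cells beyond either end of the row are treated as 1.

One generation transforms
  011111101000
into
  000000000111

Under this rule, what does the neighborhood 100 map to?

At position 9 the neighborhood is 100; the next row has 1 there.

1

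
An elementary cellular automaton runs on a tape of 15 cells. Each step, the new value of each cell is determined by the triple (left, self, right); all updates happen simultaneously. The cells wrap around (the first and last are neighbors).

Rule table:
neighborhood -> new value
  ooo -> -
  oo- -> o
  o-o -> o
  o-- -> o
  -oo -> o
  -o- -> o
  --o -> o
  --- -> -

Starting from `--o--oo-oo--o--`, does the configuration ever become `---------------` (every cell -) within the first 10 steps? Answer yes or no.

step 1: -ooooooooooooo-
step 2: oo-----------oo
step 3: -oo---------oo-
step 4: oooo-------oooo
step 5: ---oo-----oo---
step 6: --oooo---oooo--
step 7: -oo--oo-oo--oo-
step 8: ooooooooooooooo
step 9: ---------------
all cells are - at step 9

yes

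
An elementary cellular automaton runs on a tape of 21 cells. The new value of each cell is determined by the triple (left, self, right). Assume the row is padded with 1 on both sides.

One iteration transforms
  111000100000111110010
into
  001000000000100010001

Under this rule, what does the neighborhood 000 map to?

At position 4 the neighborhood is 000; the next row has 0 there.

0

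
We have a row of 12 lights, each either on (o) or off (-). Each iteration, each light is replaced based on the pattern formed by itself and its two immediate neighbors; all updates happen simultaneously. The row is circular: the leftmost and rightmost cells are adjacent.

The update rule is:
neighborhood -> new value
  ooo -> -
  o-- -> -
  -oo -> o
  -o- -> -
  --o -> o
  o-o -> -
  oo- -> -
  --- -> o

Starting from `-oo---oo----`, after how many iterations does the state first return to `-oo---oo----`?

12

oo--ooo--ooo
---oo---oo--
oooo--ooo--o
-----oo---oo
-ooooo--ooo-
oo-----oo---
o--ooooo--oo
--oo-----oo-
ooo--ooooo--
o---oo-----o
--ooo--ooooo
-oo---oo----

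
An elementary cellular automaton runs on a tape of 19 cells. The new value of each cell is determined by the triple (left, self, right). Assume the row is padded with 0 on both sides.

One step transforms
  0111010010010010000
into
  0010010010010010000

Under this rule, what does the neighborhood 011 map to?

0

At position 1 the neighborhood is 011; the next row has 0 there.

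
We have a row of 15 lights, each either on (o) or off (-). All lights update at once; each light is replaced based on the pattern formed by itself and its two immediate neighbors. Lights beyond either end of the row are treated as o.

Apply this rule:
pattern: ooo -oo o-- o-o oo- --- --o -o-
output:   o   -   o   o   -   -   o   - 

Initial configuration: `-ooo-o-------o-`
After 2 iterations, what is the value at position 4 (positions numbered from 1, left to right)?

o

iteration 1: o-o-o-o-----o-o
iteration 2: -o-o-o-o---o-o-
position 4 holds o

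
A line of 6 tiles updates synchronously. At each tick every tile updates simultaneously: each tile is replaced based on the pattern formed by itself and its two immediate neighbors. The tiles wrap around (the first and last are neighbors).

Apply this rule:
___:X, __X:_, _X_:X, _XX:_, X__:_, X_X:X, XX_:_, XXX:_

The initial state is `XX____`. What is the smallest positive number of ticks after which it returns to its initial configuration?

tick 1: ___XX_
tick 2: XX____

2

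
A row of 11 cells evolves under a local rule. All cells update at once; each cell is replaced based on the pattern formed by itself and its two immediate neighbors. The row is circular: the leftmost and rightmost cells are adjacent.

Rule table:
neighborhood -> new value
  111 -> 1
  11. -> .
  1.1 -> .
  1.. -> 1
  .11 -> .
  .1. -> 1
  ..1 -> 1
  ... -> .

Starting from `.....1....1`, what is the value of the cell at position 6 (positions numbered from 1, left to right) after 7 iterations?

.

1...111..11
.1.1.1.11.1
.1.1.1....1
.1.1.11..11
.1.1...11..
11.11.1..1.
......1111.
position 6 holds .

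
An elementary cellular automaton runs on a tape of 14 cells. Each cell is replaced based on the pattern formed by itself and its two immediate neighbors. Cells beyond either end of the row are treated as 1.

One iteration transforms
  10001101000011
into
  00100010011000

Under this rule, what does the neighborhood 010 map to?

0

At position 7 the neighborhood is 010; the next row has 0 there.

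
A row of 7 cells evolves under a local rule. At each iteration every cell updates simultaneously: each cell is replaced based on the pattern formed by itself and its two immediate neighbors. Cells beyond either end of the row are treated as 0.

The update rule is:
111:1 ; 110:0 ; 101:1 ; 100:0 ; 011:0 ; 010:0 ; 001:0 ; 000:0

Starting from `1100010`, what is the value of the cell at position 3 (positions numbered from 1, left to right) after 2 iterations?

0

iteration 1: 0000000
iteration 2: 0000000
position 3 holds 0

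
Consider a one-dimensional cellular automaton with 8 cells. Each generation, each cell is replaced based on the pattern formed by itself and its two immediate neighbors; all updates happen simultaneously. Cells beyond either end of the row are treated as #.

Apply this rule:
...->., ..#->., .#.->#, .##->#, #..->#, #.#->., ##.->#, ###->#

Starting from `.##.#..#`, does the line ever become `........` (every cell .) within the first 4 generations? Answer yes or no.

.##.##.#
.##.##.#  (fixed point — unchanged through generation 4)
generation 4 is .##.##.#, still not uniform .

no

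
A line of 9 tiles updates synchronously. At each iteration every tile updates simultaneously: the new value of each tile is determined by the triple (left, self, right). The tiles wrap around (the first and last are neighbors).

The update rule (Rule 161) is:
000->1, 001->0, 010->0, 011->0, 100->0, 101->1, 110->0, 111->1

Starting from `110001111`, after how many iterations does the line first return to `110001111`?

100100111
000000011
011111000
001110011
000100000
110001111

6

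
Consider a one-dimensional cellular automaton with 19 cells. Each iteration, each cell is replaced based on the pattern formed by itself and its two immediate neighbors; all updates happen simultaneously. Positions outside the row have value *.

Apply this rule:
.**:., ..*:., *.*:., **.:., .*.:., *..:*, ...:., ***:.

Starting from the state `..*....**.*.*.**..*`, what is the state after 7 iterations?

*..*..*..*.........

iteration 1: *..*............*..
iteration 2: .*..*............*.
iteration 3: ..*..*.............
iteration 4: *..*..*............
iteration 5: .*..*..*...........
iteration 6: ..*..*..*..........
iteration 7: *..*..*..*.........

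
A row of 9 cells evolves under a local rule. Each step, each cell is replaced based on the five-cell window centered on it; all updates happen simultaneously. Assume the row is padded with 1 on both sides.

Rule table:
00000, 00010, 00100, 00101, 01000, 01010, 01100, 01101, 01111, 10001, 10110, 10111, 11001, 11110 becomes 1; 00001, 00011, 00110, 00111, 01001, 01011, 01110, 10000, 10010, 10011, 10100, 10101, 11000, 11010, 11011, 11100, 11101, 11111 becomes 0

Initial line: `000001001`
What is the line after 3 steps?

000011000

step 1: 001011000
step 2: 101011010
step 3: 000011000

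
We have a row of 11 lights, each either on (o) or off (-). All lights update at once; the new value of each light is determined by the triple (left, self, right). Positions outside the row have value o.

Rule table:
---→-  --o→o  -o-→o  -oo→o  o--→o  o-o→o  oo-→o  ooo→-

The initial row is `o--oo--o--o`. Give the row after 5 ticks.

ooooooooooo
-----------
o---------o
oo-------oo
-oo-----oo-

-oo-----oo-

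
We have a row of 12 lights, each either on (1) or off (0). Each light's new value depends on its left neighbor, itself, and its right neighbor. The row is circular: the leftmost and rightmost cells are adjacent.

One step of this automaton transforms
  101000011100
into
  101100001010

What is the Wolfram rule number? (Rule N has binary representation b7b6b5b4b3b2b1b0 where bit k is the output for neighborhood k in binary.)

148

position 8: 111 → 1  (bit 7 = 1)
position 9: 110 → 0  (bit 6 = 0)
position 1: 101 → 0  (bit 5 = 0)
position 3: 100 → 1  (bit 4 = 1)
position 7: 011 → 0  (bit 3 = 0)
position 0: 010 → 1  (bit 2 = 1)
position 6: 001 → 0  (bit 1 = 0)
position 4: 000 → 0  (bit 0 = 0)
bits b7..b0 = 10010100 = 148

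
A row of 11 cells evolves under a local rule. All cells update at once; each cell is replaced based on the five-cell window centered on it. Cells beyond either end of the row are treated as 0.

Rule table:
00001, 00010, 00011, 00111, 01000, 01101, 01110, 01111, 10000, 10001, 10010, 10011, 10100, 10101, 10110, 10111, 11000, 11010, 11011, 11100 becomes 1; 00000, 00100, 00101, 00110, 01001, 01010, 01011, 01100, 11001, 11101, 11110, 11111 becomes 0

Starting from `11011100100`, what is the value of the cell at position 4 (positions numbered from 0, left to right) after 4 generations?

01111101011
11100011010
11111101111
11000011101
position 4 holds 0

0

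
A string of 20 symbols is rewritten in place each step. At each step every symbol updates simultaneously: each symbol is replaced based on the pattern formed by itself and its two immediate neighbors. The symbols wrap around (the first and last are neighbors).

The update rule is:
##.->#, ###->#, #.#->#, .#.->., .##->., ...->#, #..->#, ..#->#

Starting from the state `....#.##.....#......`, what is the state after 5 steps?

########.#.######.##

####.#.######.######
#####.#.######.#####
######.#.######.####
#######.#.######.###
########.#.######.##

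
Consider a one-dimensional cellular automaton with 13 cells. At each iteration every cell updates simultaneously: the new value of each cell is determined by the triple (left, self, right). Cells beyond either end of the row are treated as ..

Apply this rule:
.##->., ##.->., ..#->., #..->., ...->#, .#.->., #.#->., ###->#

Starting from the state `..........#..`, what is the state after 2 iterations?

.#######..#..

iteration 1: #########...#
iteration 2: .#######..#..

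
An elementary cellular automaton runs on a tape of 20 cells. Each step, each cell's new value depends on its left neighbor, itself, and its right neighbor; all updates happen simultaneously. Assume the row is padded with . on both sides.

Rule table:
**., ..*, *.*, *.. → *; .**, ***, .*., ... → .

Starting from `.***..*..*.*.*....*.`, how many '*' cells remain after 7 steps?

12

*..***.**.*.*.*..*.*
.**..**.**.*.*.**.*.
*.***.**.**.*.*.**.*
.*..**.**.**.*.*.**.
*.**.**.**.**.*.*.**
.*.**.**.**.**.*.*.*
*.*.**.**.**.**.*.*.
count of *: 12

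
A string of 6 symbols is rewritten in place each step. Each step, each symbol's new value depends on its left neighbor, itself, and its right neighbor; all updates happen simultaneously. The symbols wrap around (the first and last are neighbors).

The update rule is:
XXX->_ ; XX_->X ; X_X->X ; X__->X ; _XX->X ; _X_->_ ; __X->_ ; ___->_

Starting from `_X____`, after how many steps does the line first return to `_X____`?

step 1: __X___
step 2: ___X__
step 3: ____X_
step 4: _____X
step 5: X_____
step 6: _X____

6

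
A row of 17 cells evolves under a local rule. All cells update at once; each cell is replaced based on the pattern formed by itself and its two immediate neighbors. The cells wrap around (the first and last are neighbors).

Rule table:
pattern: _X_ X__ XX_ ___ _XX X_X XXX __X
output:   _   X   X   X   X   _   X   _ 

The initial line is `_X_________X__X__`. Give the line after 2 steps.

__XXXXXXXX__X__XX
X_XXXXXXXXX__X_XX

X_XXXXXXXXX__X_XX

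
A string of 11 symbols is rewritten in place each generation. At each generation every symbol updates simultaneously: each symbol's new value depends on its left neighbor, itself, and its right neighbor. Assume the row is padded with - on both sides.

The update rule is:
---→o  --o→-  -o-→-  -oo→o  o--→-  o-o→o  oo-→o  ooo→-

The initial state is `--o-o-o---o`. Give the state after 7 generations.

o--o-o-o--o

o--o-o--o--
----o-----o
ooo---ooo--
o-o-o-o-o-o
-o-o-o-o-o-
--o-o-o-o--
o--o-o-o--o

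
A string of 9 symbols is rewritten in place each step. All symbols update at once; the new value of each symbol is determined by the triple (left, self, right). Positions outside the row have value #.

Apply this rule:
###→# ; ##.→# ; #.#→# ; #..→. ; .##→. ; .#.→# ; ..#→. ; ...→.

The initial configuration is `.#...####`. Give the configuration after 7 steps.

##....###
##.....##
##......#
##.......
##.......  (fixed point — unchanged through step 7)

##.......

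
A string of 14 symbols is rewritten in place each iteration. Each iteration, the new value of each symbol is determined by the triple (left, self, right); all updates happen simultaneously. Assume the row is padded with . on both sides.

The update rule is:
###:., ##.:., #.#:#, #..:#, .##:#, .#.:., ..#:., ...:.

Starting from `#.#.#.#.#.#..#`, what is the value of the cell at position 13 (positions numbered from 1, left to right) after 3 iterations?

.#.#.#.#.#.#..
..#.#.#.#.#.#.
...#.#.#.#.#.#
position 13 holds .

.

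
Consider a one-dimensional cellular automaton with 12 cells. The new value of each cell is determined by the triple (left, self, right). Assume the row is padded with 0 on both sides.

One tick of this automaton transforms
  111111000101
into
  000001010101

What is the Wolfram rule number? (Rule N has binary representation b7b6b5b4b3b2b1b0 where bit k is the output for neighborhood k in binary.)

69

position 1: 111 → 0  (bit 7 = 0)
position 5: 110 → 1  (bit 6 = 1)
position 10: 101 → 0  (bit 5 = 0)
position 6: 100 → 0  (bit 4 = 0)
position 0: 011 → 0  (bit 3 = 0)
position 9: 010 → 1  (bit 2 = 1)
position 8: 001 → 0  (bit 1 = 0)
position 7: 000 → 1  (bit 0 = 1)
bits b7..b0 = 01000101 = 69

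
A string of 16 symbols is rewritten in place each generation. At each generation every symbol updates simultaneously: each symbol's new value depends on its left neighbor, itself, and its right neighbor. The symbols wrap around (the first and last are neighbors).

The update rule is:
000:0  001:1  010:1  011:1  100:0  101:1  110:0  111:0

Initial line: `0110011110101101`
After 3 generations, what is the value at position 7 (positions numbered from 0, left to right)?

1

1100110001111011
0001100011000110
0011000110001100
position 7 holds 1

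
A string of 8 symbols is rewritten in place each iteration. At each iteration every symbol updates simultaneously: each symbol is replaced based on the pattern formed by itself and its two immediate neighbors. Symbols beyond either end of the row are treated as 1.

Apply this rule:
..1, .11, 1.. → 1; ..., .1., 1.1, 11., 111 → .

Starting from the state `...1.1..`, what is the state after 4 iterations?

1.1...11
...1.11.
1.1..1..
...11.11

...11.11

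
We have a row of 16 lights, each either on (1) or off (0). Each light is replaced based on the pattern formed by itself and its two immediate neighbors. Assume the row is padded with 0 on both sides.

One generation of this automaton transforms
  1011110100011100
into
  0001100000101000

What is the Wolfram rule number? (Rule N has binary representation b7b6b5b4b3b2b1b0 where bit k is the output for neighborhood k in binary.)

position 3: 111 → 1  (bit 7 = 1)
position 5: 110 → 0  (bit 6 = 0)
position 1: 101 → 0  (bit 5 = 0)
position 8: 100 → 0  (bit 4 = 0)
position 2: 011 → 0  (bit 3 = 0)
position 0: 010 → 0  (bit 2 = 0)
position 10: 001 → 1  (bit 1 = 1)
position 9: 000 → 0  (bit 0 = 0)
bits b7..b0 = 10000010 = 130

130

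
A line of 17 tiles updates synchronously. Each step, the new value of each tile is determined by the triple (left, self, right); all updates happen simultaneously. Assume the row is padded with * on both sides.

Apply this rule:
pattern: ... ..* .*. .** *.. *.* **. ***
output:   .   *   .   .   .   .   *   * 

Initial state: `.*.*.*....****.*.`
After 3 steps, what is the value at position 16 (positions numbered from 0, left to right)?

.

.........*.***...
........*...**..*
.......*...*.*.*.
position 16 holds .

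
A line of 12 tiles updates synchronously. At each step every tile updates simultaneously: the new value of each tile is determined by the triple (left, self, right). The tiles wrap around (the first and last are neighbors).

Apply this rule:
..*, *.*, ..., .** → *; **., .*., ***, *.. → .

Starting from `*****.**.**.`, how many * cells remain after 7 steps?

6

step 1: *....**.**.*
step 2: ..****.**.**
step 3: .**...**.**.
step 4: **..***.**..
step 5: *..**..**..*
step 6: ..**..**..**
step 7: .**..**..**.
count of *: 6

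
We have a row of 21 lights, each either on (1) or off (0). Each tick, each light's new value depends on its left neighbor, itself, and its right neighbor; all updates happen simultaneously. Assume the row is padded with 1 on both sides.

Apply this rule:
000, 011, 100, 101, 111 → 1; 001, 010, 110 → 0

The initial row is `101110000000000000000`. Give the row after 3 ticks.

110111111111111111011

tick 1: 011101111111111111110
tick 2: 111011111111111111101
tick 3: 110111111111111111011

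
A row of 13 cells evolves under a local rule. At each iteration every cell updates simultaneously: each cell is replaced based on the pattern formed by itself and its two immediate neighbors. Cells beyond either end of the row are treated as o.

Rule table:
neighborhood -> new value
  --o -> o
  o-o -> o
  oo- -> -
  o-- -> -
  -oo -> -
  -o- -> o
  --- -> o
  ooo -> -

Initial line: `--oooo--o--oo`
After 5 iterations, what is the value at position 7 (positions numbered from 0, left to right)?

-

-o-----oo-o--
oo-oooo--oo-o
--o-----o--o-
-oo-ooooo-ooo
o--o-----o---
position 7 holds -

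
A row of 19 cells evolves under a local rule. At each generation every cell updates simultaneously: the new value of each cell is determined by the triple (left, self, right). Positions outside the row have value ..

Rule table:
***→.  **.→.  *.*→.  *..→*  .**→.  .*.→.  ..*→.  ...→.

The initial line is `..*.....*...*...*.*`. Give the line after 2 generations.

....*.....*...*....

generation 1: ...*.....*...*.....
generation 2: ....*.....*...*....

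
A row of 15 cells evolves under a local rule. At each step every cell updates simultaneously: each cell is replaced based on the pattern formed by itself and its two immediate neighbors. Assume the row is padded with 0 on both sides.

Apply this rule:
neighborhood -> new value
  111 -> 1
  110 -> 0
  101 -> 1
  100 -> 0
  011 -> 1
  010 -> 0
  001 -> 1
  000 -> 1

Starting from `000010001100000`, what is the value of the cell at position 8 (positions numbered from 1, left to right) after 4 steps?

0

111100111001111
111001110011110
110011100111100
100111001111001
position 8 holds 0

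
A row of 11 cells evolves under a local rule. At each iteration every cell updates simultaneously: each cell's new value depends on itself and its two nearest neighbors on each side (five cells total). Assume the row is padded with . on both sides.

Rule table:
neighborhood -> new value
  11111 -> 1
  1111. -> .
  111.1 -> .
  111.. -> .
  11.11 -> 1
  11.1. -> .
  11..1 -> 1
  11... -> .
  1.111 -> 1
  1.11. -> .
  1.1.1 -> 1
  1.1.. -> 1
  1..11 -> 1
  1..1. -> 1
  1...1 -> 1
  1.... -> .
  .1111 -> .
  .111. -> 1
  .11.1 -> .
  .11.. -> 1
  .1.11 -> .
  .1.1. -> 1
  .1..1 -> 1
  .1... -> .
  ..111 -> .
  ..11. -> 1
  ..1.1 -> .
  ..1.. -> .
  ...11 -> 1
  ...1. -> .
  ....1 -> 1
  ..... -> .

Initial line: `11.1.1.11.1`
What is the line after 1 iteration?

1..111....1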